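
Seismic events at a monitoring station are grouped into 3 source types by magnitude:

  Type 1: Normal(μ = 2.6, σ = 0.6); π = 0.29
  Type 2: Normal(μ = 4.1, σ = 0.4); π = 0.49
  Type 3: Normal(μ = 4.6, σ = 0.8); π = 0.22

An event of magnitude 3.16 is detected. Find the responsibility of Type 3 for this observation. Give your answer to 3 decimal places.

0.122

P(component k | x) = π_k·f_k(x) / marginal(x), where marginal(x) = Σ_j π_j·f_j(x).
Component likelihoods at x = 3.16:
  f_1 = (1/(0.6·√(2π)))·exp(−(3.16−2.6)²/(2·0.6²)) = 0.664904·exp(-0.43556) = 0.43013
  f_2 = (1/(0.4·√(2π)))·exp(−(3.16−4.1)²/(2·0.4²)) = 0.997356·exp(-2.76125) = 0.0630455
  f_3 = (1/(0.8·√(2π)))·exp(−(3.16−4.6)²/(2·0.8²)) = 0.498678·exp(-1.62000) = 0.0986877
Multiply by the mixture weights:
  π_1·f_1 = 0.29 × 0.43013 = 0.124738
  π_2·f_2 = 0.49 × 0.0630455 = 0.0308923
  π_3·f_3 = 0.22 × 0.0986877 = 0.0217113
Normaliser: 0.124738 + 0.0308923 + 0.0217113 = 0.177341
P(Type 3 | x) = 0.0217113 / 0.177341 ≈ 0.122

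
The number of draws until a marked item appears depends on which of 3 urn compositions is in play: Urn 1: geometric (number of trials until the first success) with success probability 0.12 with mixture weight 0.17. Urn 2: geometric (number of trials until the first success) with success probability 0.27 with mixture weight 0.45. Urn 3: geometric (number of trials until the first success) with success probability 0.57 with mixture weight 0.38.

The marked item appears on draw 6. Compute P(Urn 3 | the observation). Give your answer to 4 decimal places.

Apply Bayes' rule: the posterior for each component is proportional to its prior times its likelihood at x.
Geometric probabilities:
  p_1 = 0.12·(1−0.12)^5 = 0.12·0.527732 = 0.0633278
  p_2 = 0.27·(1−0.27)^5 = 0.27·0.207307 = 0.0559729
  p_3 = 0.57·(1−0.57)^5 = 0.57·0.0147008 = 0.00837948
Unnormalised posteriors:
  π_1·p_1 = 0.17 × 0.0633278 = 0.0107657
  π_2·p_2 = 0.45 × 0.0559729 = 0.0251878
  π_3·p_3 = 0.38 × 0.00837948 = 0.0031842
Marginal: 0.0107657 + 0.0251878 + 0.0031842 = 0.0391378
Responsibility of Urn 3: 0.0031842 / 0.0391378 ≈ 0.0814

0.0814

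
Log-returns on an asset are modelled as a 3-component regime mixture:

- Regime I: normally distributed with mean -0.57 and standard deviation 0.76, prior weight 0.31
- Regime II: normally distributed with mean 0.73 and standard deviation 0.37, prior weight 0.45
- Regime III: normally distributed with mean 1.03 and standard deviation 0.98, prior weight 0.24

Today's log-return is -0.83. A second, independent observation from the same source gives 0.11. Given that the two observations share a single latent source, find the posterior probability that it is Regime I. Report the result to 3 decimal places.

Posterior ∝ prior × likelihood, so P(k | x) ∝ P(Z=k) f_k(x); normalise over all components.
Since both observations come from the same component, the likelihood for component k is f_k(x₁)·f_k(x₂).
  L_I = [(1/(0.76·√(2π)))·exp(−(-0.83−-0.57)²/(2·0.76²)) = 0.524924·exp(-0.05852) = 0.495088] × [0.35177] = 0.174157
  L_II = [(1/(0.37·√(2π)))·exp(−(-0.83−0.73)²/(2·0.37²)) = 1.078222·exp(-8.88824) = 0.000148797] × [0.26484] = 3.94074e-05
  L_III = [(1/(0.98·√(2π)))·exp(−(-0.83−1.03)²/(2·0.98²)) = 0.407084·exp(-1.80112) = 0.0672149] × [0.262007] = 0.0176107
Prior × likelihood for each component:
  P(Z=I)·L_I = 0.31 × 0.174157 = 0.0539887
  P(Z=II)·L_II = 0.45 × 3.94074e-05 = 1.77333e-05
  P(Z=III)·L_III = 0.24 × 0.0176107 = 0.00422658
Marginal: 0.0539887 + 1.77333e-05 + 0.00422658 = 0.058233
Responsibility of Regime I: 0.0539887 / 0.058233 ≈ 0.927

0.927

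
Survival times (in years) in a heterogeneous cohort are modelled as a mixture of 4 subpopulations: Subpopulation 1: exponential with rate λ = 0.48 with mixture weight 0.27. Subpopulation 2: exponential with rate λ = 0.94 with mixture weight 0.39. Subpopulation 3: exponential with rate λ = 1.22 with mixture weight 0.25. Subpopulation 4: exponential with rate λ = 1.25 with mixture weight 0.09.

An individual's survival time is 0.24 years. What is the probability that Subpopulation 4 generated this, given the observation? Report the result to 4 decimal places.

0.1159

Posterior ∝ prior × likelihood, so P(k | x) ∝ π_k f_k(x); normalise over all components.
Evaluate each component's likelihood at the observed value:
  L_1 = 0.48·e^(−0.48·0.24) = 0.48·e^(−0.1152) = 0.42777
  L_2 = 0.94·e^(−0.94·0.24) = 0.94·e^(−0.2256) = 0.750155
  L_3 = 1.22·e^(−1.22·0.24) = 1.22·e^(−0.2928) = 0.910329
  L_4 = 1.25·e^(−1.25·0.24) = 1.25·e^(−0.3000) = 0.926023
Unnormalised posteriors:
  π_1·L_1 = 0.27 × 0.42777 = 0.115498
  π_2·L_2 = 0.39 × 0.750155 = 0.29256
  π_3·L_3 = 0.25 × 0.910329 = 0.227582
  π_4·L_4 = 0.09 × 0.926023 = 0.083342
Evidence: 0.115498 + 0.29256 + 0.227582 + 0.083342 = 0.718983
Responsibility of Subpopulation 4: 0.083342 / 0.718983 ≈ 0.1159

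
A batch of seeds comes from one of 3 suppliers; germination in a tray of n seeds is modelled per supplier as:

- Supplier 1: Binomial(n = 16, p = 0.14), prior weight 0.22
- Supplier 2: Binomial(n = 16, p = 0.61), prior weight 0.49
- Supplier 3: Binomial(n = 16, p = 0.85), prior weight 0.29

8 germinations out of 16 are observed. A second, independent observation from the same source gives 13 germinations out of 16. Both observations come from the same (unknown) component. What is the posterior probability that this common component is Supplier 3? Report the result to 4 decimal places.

By Bayes' theorem, P(k | x) = π_k f_k(x) / Σ_j π_j f_j(x).
Since both observations come from the same component, the likelihood for component k is f_k(x₁)·f_k(x₂).
  L_1 = [0.000568317] × [2.82714e-09] = 1.60671e-12
  L_2 = [0.132049] × [0.0537861] = 0.00710238
  L_3 = [0.000898794] × [0.228511] = 0.000205385
Multiply by the mixture weights:
  π_1·L_1 = 0.22 × 1.60671e-12 = 3.53477e-13
  π_2·L_2 = 0.49 × 0.00710238 = 0.00348017
  π_3·L_3 = 0.29 × 0.000205385 = 5.95615e-05
Marginal: 3.53477e-13 + 0.00348017 + 5.95615e-05 = 0.00353973
So the posterior for Supplier 3 is 5.95615e-05 / 0.00353973 ≈ 0.0168.

0.0168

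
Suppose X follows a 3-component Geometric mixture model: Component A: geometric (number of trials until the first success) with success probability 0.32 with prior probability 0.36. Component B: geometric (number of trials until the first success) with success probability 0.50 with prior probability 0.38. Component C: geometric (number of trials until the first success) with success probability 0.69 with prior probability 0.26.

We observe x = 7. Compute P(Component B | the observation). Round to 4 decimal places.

0.2045

The responsibility of component k is P(Z=k) f_k(x) divided by Σ_j P(Z=j) f_j(x).
Evaluate each component's likelihood at the observed value:
  p_A = 0.0316376
  p_B = 0.0078125
  p_C = 0.000612378
Unnormalised posteriors:
  P(Z=A)·p_A = 0.36 × 0.0316376 = 0.0113895
  P(Z=B)·p_B = 0.38 × 0.0078125 = 0.00296875
  P(Z=C)·p_C = 0.26 × 0.000612378 = 0.000159218
Evidence: 0.0113895 + 0.00296875 + 0.000159218 = 0.0145175
Responsibility of Component B: 0.00296875 / 0.0145175 ≈ 0.2045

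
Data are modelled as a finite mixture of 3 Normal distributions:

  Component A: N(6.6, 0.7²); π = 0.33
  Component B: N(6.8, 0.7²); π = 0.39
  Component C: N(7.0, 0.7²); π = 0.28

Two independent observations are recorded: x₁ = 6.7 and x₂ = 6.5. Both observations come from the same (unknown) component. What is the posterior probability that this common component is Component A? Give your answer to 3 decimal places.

The responsibility of component k is P(Z=k) f_k(x) divided by Σ_j P(Z=j) f_j(x).
Since both observations come from the same component, the likelihood for component k is f_k(x₁)·f_k(x₂).
  L_A = [(1/(0.7·√(2π)))·exp(−(6.7−6.6)²/(2·0.7²)) = 0.569918·exp(-0.01020) = 0.564132] × [0.564132] = 0.318244
  L_B = [(1/(0.7·√(2π)))·exp(−(6.7−6.8)²/(2·0.7²)) = 0.569918·exp(-0.01020) = 0.564132] × [0.51991] = 0.293297
  L_C = [(1/(0.7·√(2π)))·exp(−(6.7−7.0)²/(2·0.7²)) = 0.569918·exp(-0.09184) = 0.51991] × [0.441593] = 0.229589
Prior × likelihood for each component:
  P(Z=A)·L_A = 0.33 × 0.318244 = 0.105021
  P(Z=B)·L_B = 0.39 × 0.293297 = 0.114386
  P(Z=C)·L_C = 0.28 × 0.229589 = 0.0642848
Denominator: 0.105021 + 0.114386 + 0.0642848 = 0.283692
Responsibility of Component A: 0.105021 / 0.283692 ≈ 0.370

0.370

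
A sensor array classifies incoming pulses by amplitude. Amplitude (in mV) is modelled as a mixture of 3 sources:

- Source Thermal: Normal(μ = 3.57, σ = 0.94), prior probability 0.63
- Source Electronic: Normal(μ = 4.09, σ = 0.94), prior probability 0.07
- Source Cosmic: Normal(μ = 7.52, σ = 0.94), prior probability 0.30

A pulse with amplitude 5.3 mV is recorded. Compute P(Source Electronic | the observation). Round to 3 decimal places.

Apply Bayes' rule: the posterior for each component is proportional to its prior times its likelihood at x.
Evaluate each component's likelihood at the observed value:
  f_Thermal = (1/(0.94·√(2π)))·exp(−(5.3−3.57)²/(2·0.94²)) = 0.424407·exp(-1.69358) = 0.0780312
  f_Electronic = (1/(0.94·√(2π)))·exp(−(5.3−4.09)²/(2·0.94²)) = 0.424407·exp(-0.82849) = 0.185343
  f_Cosmic = (1/(0.94·√(2π)))·exp(−(5.3−7.52)²/(2·0.94²)) = 0.424407·exp(-2.78882) = 0.0260984
Prior × likelihood for each component:
  P(Z=Thermal)·f_Thermal = 0.63 × 0.0780312 = 0.0491597
  P(Z=Electronic)·f_Electronic = 0.07 × 0.185343 = 0.012974
  P(Z=Cosmic)·f_Cosmic = 0.30 × 0.0260984 = 0.00782952
Normaliser: 0.0491597 + 0.012974 + 0.00782952 = 0.0699632
So the posterior for Source Electronic is 0.012974 / 0.0699632 ≈ 0.185.

0.185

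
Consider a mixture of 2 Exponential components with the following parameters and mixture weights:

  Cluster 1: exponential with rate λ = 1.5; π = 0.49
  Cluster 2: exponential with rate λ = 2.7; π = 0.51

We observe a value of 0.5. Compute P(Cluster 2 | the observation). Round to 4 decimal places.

0.5069

P(component k | x) = π_k·f_k(x) / marginal(x), where marginal(x) = Σ_j π_j·f_j(x).
Exponential densities:
  p_1 = 1.5·e^(−1.5·0.5) = 1.5·e^(−0.7500) = 0.70855
  p_2 = 2.7·e^(−2.7·0.5) = 2.7·e^(−1.3500) = 0.699949
Prior × likelihood for each component:
  π_1·p_1 = 0.49 × 0.70855 = 0.347189
  π_2·p_2 = 0.51 × 0.699949 = 0.356974
Evidence: 0.347189 + 0.356974 = 0.704163
Responsibility of Cluster 2: 0.356974 / 0.704163 ≈ 0.5069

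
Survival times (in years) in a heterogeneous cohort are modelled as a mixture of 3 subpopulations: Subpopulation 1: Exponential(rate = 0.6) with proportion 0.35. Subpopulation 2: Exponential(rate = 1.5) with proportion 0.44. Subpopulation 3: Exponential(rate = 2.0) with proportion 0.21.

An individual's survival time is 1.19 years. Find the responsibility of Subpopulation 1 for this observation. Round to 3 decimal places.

Apply Bayes' rule: the posterior for each component is proportional to its prior times its likelihood at x.
Exponential densities:
  L_1 = 0.293809
  L_2 = 0.251696
  L_3 = 0.185101
Multiply by the mixture weights:
  π_1·L_1 = 0.35 × 0.293809 = 0.102833
  π_2·L_2 = 0.44 × 0.251696 = 0.110746
  π_3·L_3 = 0.21 × 0.185101 = 0.0388712
Normaliser: 0.102833 + 0.110746 + 0.0388712 = 0.25245
P(Subpopulation 1 | x) = 0.102833 / 0.25245 ≈ 0.407

0.407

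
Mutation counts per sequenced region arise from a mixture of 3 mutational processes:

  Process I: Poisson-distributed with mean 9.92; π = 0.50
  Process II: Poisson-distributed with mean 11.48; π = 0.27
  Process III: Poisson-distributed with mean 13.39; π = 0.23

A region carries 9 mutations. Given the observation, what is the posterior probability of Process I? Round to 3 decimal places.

By Bayes' theorem, P(k | x) = P(Z=k) f_k(x) / Σ_j P(Z=j) f_j(x).
Component likelihoods at x = 9 mutations:
  L_I = e^(−9.92)·9.92^9/9! = 0.126078
  L_II = e^(−11.48)·11.48^9/9! = 0.098631
  L_III = e^(−13.39)·13.39^9/9! = 0.0583524
Weight by the priors:
  P(Z=I)·L_I = 0.50 × 0.126078 = 0.0630392
  P(Z=II)·L_II = 0.27 × 0.098631 = 0.0266304
  P(Z=III)·L_III = 0.23 × 0.0583524 = 0.0134211
Evidence: 0.0630392 + 0.0266304 + 0.0134211 = 0.103091
P(Process I | data) ≈ 0.611

0.611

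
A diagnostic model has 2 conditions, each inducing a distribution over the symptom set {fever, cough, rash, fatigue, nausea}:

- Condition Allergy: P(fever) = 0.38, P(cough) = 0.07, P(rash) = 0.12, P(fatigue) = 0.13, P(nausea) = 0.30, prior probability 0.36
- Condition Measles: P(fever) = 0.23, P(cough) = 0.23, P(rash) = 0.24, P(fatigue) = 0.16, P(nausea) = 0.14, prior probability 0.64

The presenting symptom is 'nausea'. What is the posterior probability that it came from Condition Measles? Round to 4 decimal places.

Apply Bayes' rule: the posterior for each component is proportional to its prior times its likelihood at x.
Categorical probabilities:
  p_Allergy = P(nausea | comp) = 0.30
  p_Measles = P(nausea | comp) = 0.14
Weight by the priors:
  w_Allergy·p_Allergy = 0.36 × 0.3 = 0.108
  w_Measles·p_Measles = 0.64 × 0.14 = 0.0896
Marginal: 0.108 + 0.0896 = 0.1976
Responsibility of Condition Measles: 0.0896 / 0.1976 ≈ 0.4534

0.4534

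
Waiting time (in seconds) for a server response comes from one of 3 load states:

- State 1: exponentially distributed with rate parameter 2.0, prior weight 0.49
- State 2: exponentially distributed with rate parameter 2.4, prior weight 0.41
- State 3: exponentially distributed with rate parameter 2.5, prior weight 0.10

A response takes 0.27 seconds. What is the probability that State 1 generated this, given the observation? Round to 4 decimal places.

P(component k | x) = P(Z=k)·f_k(x) / marginal(x), where marginal(x) = Σ_j P(Z=j)·f_j(x).
Component likelihoods at x = 0.27 seconds:
  p_1 = 1.1655
  p_2 = 1.25542
  p_3 = 1.27289
Multiply by the mixture weights:
  P(Z=1)·p_1 = 0.49 × 1.1655 = 0.571093
  P(Z=2)·p_2 = 0.41 × 1.25542 = 0.514721
  P(Z=3)·p_3 = 0.10 × 1.27289 = 0.127289
Marginal: 0.571093 + 0.514721 + 0.127289 = 1.2131
So the posterior for State 1 is 0.571093 / 1.2131 ≈ 0.4708.

0.4708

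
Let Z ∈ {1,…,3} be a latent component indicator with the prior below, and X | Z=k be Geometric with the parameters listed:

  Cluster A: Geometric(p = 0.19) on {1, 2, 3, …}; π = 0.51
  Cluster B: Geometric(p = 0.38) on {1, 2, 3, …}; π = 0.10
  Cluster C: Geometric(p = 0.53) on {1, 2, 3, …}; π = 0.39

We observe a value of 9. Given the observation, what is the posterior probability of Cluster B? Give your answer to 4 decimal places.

Apply Bayes' rule: the posterior for each component is proportional to its prior times its likelihood at x.
Evaluate each component's likelihood at the observed value:
  p_A = 0.19·(1−0.19)^8 = 0.19·0.185302 = 0.0352074
  p_B = 0.38·(1−0.38)^8 = 0.38·0.021834 = 0.00829692
  p_C = 0.53·(1−0.53)^8 = 0.53·0.00238113 = 0.001262
Prior × likelihood for each component:
  π_A·p_A = 0.51 × 0.0352074 = 0.0179558
  π_B·p_B = 0.10 × 0.00829692 = 0.000829692
  π_C·p_C = 0.39 × 0.001262 = 0.000492179
Marginal: 0.0179558 + 0.000829692 + 0.000492179 = 0.0192776
So the posterior for Cluster B is 0.000829692 / 0.0192776 ≈ 0.0430.

0.0430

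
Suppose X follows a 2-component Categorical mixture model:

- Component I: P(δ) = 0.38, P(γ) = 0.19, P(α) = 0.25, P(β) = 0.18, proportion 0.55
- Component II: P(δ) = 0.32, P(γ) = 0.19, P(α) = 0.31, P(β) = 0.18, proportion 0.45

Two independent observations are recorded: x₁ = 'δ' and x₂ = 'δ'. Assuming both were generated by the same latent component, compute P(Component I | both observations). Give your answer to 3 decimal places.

0.633

The responsibility of component k is P(Z=k) f_k(x) divided by Σ_j P(Z=j) f_j(x).
Since both observations come from the same component, the likelihood for component k is f_k(x₁)·f_k(x₂).
  p_I = [0.38] × [0.38] = 0.1444
  p_II = [0.32] × [0.32] = 0.1024
Unnormalised posteriors:
  P(Z=I)·p_I = 0.55 × 0.1444 = 0.07942
  P(Z=II)·p_II = 0.45 × 0.1024 = 0.04608
Sum: 0.07942 + 0.04608 = 0.1255
So the posterior for Component I is 0.07942 / 0.1255 ≈ 0.633.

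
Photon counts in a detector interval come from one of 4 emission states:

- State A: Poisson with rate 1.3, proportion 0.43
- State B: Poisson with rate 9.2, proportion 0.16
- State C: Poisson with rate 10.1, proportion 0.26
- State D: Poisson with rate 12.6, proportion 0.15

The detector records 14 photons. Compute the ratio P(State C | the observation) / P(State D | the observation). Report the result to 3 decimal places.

The posterior odds equal the prior odds times the likelihood ratio: (P(Z=i)/P(Z=j))·(f_i(x)/f_j(x)).
Evaluate each component's likelihood at the observed value:
  p_A = 1.23088e-10
  p_B = 0.0360672
  p_C = 0.0541647
  p_D = 0.0983261
Posterior odds = (P(Z=C)·p_C) / (P(Z=D)·p_D) = (0.26·0.0541647) / (0.15·0.0983261) = 0.0140828 / 0.0147489 ≈ 0.955

0.955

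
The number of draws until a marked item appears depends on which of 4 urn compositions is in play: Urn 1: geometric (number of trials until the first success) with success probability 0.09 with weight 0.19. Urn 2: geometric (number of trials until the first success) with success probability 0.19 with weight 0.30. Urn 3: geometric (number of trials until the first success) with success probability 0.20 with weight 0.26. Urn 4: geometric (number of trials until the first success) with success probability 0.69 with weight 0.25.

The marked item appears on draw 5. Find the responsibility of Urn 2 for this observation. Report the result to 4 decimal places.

0.4148

The responsibility of component k is P(Z=k) f_k(x) divided by Σ_j P(Z=j) f_j(x).
Evaluate each component's likelihood at the observed value:
  f_1 = 0.09·(1−0.09)^4 = 0.09·0.68575 = 0.0617175
  f_2 = 0.19·(1−0.19)^4 = 0.19·0.430467 = 0.0817888
  f_3 = 0.20·(1−0.20)^4 = 0.20·0.4096 = 0.08192
  f_4 = 0.69·(1−0.69)^4 = 0.69·0.00923521 = 0.00637229
Prior × likelihood for each component:
  P(Z=1)·f_1 = 0.19 × 0.0617175 = 0.0117263
  P(Z=2)·f_2 = 0.30 × 0.0817888 = 0.0245366
  P(Z=3)·f_3 = 0.26 × 0.08192 = 0.0212992
  P(Z=4)·f_4 = 0.25 × 0.00637229 = 0.00159307
Marginal: 0.0117263 + 0.0245366 + 0.0212992 + 0.00159307 = 0.0591552
P(Urn 2 | 5) ≈ 0.4148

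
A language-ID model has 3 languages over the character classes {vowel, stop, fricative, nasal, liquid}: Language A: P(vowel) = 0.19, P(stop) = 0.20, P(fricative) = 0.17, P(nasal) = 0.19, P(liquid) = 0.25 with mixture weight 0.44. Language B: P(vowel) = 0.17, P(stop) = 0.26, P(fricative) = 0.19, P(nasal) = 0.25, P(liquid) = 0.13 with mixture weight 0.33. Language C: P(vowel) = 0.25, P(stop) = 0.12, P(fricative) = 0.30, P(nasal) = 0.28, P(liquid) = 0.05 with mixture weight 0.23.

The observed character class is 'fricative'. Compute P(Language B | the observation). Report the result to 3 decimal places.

Apply Bayes' rule: the posterior for each component is proportional to its prior times its likelihood at x.
Component likelihoods at x = 'fricative':
  f_A = P(fricative | comp) = 0.17
  f_B = P(fricative | comp) = 0.19
  f_C = P(fricative | comp) = 0.30
Prior × likelihood for each component:
  π_A·f_A = 0.44 × 0.17 = 0.0748
  π_B·f_B = 0.33 × 0.19 = 0.0627
  π_C·f_C = 0.23 × 0.3 = 0.069
Denominator: 0.0748 + 0.0627 + 0.069 = 0.2065
Responsibility of Language B: 0.0627 / 0.2065 ≈ 0.304

0.304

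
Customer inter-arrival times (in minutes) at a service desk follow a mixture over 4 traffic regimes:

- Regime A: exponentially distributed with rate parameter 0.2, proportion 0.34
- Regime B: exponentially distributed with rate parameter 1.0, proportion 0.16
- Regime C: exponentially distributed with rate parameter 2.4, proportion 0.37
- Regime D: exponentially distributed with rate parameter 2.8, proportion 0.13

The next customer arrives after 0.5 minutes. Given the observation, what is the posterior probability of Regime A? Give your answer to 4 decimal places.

By Bayes' theorem, P(k | x) = P(Z=k) f_k(x) / Σ_j P(Z=j) f_j(x).
Evaluate each component's likelihood at the observed value:
  f_A = 0.2·e^(−0.2·0.5) = 0.2·e^(−0.1000) = 0.180967
  f_B = 1.0·e^(−1.0·0.5) = 1.0·e^(−0.5000) = 0.606531
  f_C = 2.4·e^(−2.4·0.5) = 2.4·e^(−1.2000) = 0.722866
  f_D = 2.8·e^(−2.8·0.5) = 2.8·e^(−1.4000) = 0.690471
Prior × likelihood for each component:
  P(Z=A)·f_A = 0.34 × 0.180967 = 0.0615289
  P(Z=B)·f_B = 0.16 × 0.606531 = 0.0970449
  P(Z=C)·f_C = 0.37 × 0.722866 = 0.26746
  P(Z=D)·f_D = 0.13 × 0.690471 = 0.0897613
Denominator: 0.0615289 + 0.0970449 + 0.26746 + 0.0897613 = 0.515796
So the posterior for Regime A is 0.0615289 / 0.515796 ≈ 0.1193.

0.1193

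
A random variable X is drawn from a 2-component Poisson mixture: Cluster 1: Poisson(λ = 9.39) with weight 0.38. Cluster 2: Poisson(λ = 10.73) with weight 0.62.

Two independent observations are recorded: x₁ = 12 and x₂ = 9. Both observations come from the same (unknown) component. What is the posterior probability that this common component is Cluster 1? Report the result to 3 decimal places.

P(component k | x) = w_k·f_k(x) / marginal(x), where marginal(x) = Σ_j w_j·f_j(x).
Since both observations come from the same component, the likelihood for component k is f_k(x₁)·f_k(x₂).
  L_1 = [0.0819643] × [0.130678] = 0.0107109
  L_2 = [0.106385] × [0.113672] = 0.012093
Multiply by the mixture weights:
  w_1·L_1 = 0.38 × 0.0107109 = 0.00407015
  w_2·L_2 = 0.62 × 0.012093 = 0.00749767
Normaliser: 0.00407015 + 0.00749767 = 0.0115678
P(Cluster 1 | x₁,x₂) ≈ 0.352

0.352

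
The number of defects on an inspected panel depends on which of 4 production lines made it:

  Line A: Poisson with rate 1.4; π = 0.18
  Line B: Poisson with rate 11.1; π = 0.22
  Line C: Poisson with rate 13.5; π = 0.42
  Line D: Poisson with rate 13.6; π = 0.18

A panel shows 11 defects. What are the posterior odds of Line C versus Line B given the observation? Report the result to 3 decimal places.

The posterior odds equal the prior odds times the likelihood ratio: (w_i/w_j)·(f_i(x)/f_j(x)).
Evaluate each component's likelihood at the observed value:
  L_A = 2.50173e-07
  L_B = 0.119324
  L_C = 0.0932267
  L_D = 0.0914887
0.0391552 / 0.0262513 ≈ 1.492

1.492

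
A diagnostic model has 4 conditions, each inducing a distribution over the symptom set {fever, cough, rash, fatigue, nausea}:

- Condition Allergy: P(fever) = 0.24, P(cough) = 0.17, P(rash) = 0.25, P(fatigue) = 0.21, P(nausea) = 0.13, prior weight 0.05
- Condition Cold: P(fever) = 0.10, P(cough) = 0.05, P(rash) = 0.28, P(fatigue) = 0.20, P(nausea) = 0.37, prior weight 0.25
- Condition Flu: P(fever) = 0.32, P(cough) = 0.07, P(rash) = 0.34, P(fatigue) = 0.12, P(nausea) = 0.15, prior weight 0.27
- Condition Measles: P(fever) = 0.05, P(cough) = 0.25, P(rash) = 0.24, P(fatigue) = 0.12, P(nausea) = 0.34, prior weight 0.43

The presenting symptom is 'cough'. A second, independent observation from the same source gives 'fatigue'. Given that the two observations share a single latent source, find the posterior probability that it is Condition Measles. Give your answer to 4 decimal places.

By Bayes' theorem, P(k | x) = π_k f_k(x) / Σ_j π_j f_j(x).
Since both observations come from the same component, the likelihood for component k is f_k(x₁)·f_k(x₂).
  L_Allergy = [P(cough | comp) = 0.17] × [0.21] = 0.0357
  L_Cold = [P(cough | comp) = 0.05] × [0.2] = 0.01
  L_Flu = [P(cough | comp) = 0.07] × [0.12] = 0.0084
  L_Measles = [P(cough | comp) = 0.25] × [0.12] = 0.03
Unnormalised posteriors:
  π_Allergy·L_Allergy = 0.05 × 0.0357 = 0.001785
  π_Cold·L_Cold = 0.25 × 0.01 = 0.0025
  π_Flu·L_Flu = 0.27 × 0.0084 = 0.002268
  π_Measles·L_Measles = 0.43 × 0.03 = 0.0129
Normaliser: 0.001785 + 0.0025 + 0.002268 + 0.0129 = 0.019453
P(Condition Measles | data) = 0.0129 / 0.019453 ≈ 0.6631

0.6631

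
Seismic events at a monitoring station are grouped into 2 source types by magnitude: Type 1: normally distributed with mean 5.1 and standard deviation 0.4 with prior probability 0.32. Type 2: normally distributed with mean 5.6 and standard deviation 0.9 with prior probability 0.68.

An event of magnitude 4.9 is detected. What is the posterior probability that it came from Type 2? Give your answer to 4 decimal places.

0.4416

Apply Bayes' rule: the posterior for each component is proportional to its prior times its likelihood at x.
Evaluate each component's likelihood at the observed value:
  f_1 = 0.880163
  f_2 = 0.327572
Unnormalised posteriors:
  π_1·f_1 = 0.32 × 0.880163 = 0.281652
  π_2·f_2 = 0.68 × 0.327572 = 0.222749
Evidence: 0.281652 + 0.222749 = 0.504401
So the posterior for Type 2 is 0.222749 / 0.504401 ≈ 0.4416.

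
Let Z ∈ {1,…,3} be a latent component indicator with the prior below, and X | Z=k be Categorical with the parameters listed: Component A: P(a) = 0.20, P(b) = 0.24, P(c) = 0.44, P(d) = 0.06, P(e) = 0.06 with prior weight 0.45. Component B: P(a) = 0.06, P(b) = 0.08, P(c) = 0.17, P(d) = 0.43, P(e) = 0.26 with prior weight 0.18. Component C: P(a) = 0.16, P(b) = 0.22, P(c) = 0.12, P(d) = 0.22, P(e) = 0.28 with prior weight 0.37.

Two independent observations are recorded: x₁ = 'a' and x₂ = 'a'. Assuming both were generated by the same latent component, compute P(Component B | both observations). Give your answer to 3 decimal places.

The responsibility of component k is P(Z=k) f_k(x) divided by Σ_j P(Z=j) f_j(x).
Since both observations come from the same component, the likelihood for component k is f_k(x₁)·f_k(x₂).
  L_A = [0.2] × [0.2] = 0.04
  L_B = [0.06] × [0.06] = 0.0036
  L_C = [0.16] × [0.16] = 0.0256
Unnormalised posteriors:
  P(Z=A)·L_A = 0.45 × 0.04 = 0.018
  P(Z=B)·L_B = 0.18 × 0.0036 = 0.000648
  P(Z=C)·L_C = 0.37 × 0.0256 = 0.009472
Normaliser: 0.018 + 0.000648 + 0.009472 = 0.02812
Responsibility of Component B: 0.000648 / 0.02812 ≈ 0.023

0.023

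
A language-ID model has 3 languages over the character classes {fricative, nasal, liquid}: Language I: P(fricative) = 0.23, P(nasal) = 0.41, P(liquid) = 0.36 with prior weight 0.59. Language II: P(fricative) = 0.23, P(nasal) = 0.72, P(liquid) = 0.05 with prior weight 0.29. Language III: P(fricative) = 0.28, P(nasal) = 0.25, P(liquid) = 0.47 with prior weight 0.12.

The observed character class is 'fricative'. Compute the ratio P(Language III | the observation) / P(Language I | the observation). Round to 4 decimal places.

Since P(k|x) ∝ w_k f_k(x), the posterior odds are w_i f_i(x) / (w_j f_j(x)).
Evaluate each component's likelihood at the observed value:
  L_I = P(fricative | comp) = 0.23
  L_II = P(fricative | comp) = 0.23
  L_III = P(fricative | comp) = 0.28
0.0336 / 0.1357 ≈ 0.2476

0.2476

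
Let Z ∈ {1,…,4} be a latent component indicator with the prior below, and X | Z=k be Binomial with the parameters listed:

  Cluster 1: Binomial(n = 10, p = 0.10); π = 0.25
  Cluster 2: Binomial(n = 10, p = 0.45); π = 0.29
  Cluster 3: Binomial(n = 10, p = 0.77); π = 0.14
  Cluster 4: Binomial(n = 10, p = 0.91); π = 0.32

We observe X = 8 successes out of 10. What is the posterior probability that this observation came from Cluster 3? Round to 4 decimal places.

By Bayes' theorem, P(k | x) = π_k f_k(x) / Σ_j π_j f_j(x).
Evaluate each component's likelihood at the observed value:
  L_1 = C(10,8)·0.10^8·0.90^2 = 45·1e-08·0.81 = 3.645e-07
  L_2 = C(10,8)·0.45^8·0.55^2 = 45·0.00168151·0.3025 = 0.0228896
  L_3 = C(10,8)·0.77^8·0.23^2 = 45·0.123574·0.0529 = 0.294167
  L_4 = C(10,8)·0.91^8·0.09^2 = 45·0.470253·0.0081 = 0.171407
Multiply by the mixture weights:
  π_1·L_1 = 0.25 × 3.645e-07 = 9.1125e-08
  π_2·L_2 = 0.29 × 0.0228896 = 0.00663798
  π_3·L_3 = 0.14 × 0.294167 = 0.0411834
  π_4·L_4 = 0.32 × 0.171407 = 0.0548503
Marginal: 9.1125e-08 + 0.00663798 + 0.0411834 + 0.0548503 = 0.102672
So the posterior for Cluster 3 is 0.0411834 / 0.102672 ≈ 0.4011.

0.4011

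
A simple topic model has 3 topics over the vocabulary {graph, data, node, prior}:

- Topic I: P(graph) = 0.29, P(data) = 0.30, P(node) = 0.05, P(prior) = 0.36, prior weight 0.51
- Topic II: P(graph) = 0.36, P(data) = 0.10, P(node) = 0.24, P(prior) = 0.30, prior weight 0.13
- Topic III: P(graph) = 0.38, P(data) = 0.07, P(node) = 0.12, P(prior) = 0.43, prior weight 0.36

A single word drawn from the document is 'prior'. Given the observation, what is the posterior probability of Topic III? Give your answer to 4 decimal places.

Posterior ∝ prior × likelihood, so P(k | x) ∝ w_k f_k(x); normalise over all components.
Evaluate each component's likelihood at the observed value:
  L_I = 0.36
  L_II = 0.3
  L_III = 0.43
Weight by the priors:
  w_I·L_I = 0.51 × 0.36 = 0.1836
  w_II·L_II = 0.13 × 0.3 = 0.039
  w_III·L_III = 0.36 × 0.43 = 0.1548
Normaliser: 0.1836 + 0.039 + 0.1548 = 0.3774
So the posterior for Topic III is 0.1548 / 0.3774 ≈ 0.4102.

0.4102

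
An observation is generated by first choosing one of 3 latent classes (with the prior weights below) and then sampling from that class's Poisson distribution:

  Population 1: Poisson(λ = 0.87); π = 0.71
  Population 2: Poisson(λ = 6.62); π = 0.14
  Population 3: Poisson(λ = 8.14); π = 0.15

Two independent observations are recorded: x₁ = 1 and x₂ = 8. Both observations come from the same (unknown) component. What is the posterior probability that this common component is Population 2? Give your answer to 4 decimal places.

By Bayes' theorem, P(k | x) = π_k f_k(x) / Σ_j π_j f_j(x).
Since both observations come from the same component, the likelihood for component k is f_k(x₁)·f_k(x₂).
  f_1 = [e^(−0.87)·0.87^1/1! = 0.364488] × [3.41034e-06] = 1.24303e-06
  f_2 = [e^(−6.62)·6.62^1/1! = 0.00882731] × [0.121987] = 0.00107682
  f_3 = [e^(−8.14)·8.14^1/1! = 0.00237393] × [0.139418] = 0.000330967
Unnormalised posteriors:
  π_1·f_1 = 0.71 × 1.24303e-06 = 8.82549e-07
  π_2·f_2 = 0.14 × 0.00107682 = 0.000150755
  π_3·f_3 = 0.15 × 0.000330967 = 4.96451e-05
Evidence: 8.82549e-07 + 0.000150755 + 4.96451e-05 = 0.000201282
So the posterior for Population 2 is 0.000150755 / 0.000201282 ≈ 0.7490.

0.7490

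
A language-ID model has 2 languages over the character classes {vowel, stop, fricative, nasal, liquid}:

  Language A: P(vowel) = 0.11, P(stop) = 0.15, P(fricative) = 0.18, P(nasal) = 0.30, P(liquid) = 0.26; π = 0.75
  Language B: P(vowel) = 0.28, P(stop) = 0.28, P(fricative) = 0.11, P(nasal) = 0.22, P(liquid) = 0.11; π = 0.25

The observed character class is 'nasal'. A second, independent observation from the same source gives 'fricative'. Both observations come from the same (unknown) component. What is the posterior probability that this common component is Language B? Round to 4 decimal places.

0.1300

P(component k | x) = π_k·f_k(x) / marginal(x), where marginal(x) = Σ_j π_j·f_j(x).
Since both observations come from the same component, the likelihood for component k is f_k(x₁)·f_k(x₂).
  p_A = [0.3] × [0.18] = 0.054
  p_B = [0.22] × [0.11] = 0.0242
Multiply by the mixture weights:
  π_A·p_A = 0.75 × 0.054 = 0.0405
  π_B·p_B = 0.25 × 0.0242 = 0.00605
Sum: 0.0405 + 0.00605 = 0.04655
P(Language B | x₁,x₂) ≈ 0.1300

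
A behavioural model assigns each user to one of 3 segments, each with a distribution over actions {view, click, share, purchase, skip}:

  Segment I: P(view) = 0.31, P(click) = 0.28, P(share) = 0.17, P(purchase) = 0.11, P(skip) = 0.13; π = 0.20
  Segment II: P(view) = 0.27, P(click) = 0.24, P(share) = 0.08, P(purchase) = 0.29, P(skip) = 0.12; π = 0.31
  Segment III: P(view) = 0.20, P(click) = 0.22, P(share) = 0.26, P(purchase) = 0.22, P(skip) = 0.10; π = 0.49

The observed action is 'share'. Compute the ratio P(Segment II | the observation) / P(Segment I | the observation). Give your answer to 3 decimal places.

Since P(k|x) ∝ π_k f_k(x), the posterior odds are π_i f_i(x) / (π_j f_j(x)).
Component likelihoods at x = 'share':
  p_I = P(share | comp) = 0.17
  p_II = P(share | comp) = 0.08
  p_III = P(share | comp) = 0.26
Posterior odds = (π_II·p_II) / (π_I·p_I) = (0.31·0.08) / (0.20·0.17) = 0.0248 / 0.034 ≈ 0.729

0.729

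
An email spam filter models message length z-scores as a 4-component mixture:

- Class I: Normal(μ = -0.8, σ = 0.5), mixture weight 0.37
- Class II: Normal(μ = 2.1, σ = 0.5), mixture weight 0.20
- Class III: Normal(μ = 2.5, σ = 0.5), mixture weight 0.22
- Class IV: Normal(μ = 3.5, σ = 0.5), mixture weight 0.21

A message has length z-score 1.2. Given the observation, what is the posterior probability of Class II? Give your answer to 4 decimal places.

0.8386

P(component k | x) = π_k·f_k(x) / marginal(x), where marginal(x) = Σ_j π_j·f_j(x).
Normal densities:
  f_I = (1/(0.5·√(2π)))·exp(−(1.2−-0.8)²/(2·0.5²)) = 0.797885·exp(-8.00000) = 0.00026766
  f_II = (1/(0.5·√(2π)))·exp(−(1.2−2.1)²/(2·0.5²)) = 0.797885·exp(-1.62000) = 0.1579
  f_III = (1/(0.5·√(2π)))·exp(−(1.2−2.5)²/(2·0.5²)) = 0.797885·exp(-3.38000) = 0.0271659
  f_IV = (1/(0.5·√(2π)))·exp(−(1.2−3.5)²/(2·0.5²)) = 0.797885·exp(-10.58000) = 2.02817e-05
Unnormalised posteriors:
  π_I·f_I = 0.37 × 0.00026766 = 9.90344e-05
  π_II·f_II = 0.20 × 0.1579 = 0.0315801
  π_III·f_III = 0.22 × 0.0271659 = 0.00597651
  π_IV·f_IV = 0.21 × 2.02817e-05 = 4.25916e-06
Denominator: 9.90344e-05 + 0.0315801 + 0.00597651 + 4.25916e-06 = 0.0376599
P(Class II | the observation) = 0.0315801 / 0.0376599 ≈ 0.8386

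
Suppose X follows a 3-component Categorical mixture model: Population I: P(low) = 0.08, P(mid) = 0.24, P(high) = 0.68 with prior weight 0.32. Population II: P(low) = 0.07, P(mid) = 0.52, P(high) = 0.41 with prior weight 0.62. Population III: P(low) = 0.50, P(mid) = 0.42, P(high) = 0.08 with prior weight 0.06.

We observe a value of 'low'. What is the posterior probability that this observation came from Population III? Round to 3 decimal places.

By Bayes' theorem, P(k | x) = π_k f_k(x) / Σ_j π_j f_j(x).
Component likelihoods at x = 'low':
  f_I = P(low | comp) = 0.08
  f_II = P(low | comp) = 0.07
  f_III = P(low | comp) = 0.50
Unnormalised posteriors:
  π_I·f_I = 0.32 × 0.08 = 0.0256
  π_II·f_II = 0.62 × 0.07 = 0.0434
  π_III·f_III = 0.06 × 0.5 = 0.03
Denominator: 0.0256 + 0.0434 + 0.03 = 0.099
P(Population III | 'low') = 0.03 / 0.099 ≈ 0.303

0.303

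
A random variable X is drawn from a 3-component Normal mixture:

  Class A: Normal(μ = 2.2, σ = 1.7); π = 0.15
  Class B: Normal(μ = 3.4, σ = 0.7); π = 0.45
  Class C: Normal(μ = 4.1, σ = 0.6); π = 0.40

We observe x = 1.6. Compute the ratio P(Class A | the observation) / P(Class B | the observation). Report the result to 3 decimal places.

3.518

Only the two components matter; the odds are (π_i f_i(x)) / (π_j f_j(x)).
Evaluate each component's likelihood at the observed value:
  p_A = (1/(1.7·√(2π)))·exp(−(1.6−2.2)²/(2·1.7²)) = 0.234672·exp(-0.06228) = 0.220502
  p_B = (1/(0.7·√(2π)))·exp(−(1.6−3.4)²/(2·0.7²)) = 0.569918·exp(-3.30612) = 0.0208921
  p_C = (1/(0.6·√(2π)))·exp(−(1.6−4.1)²/(2·0.6²)) = 0.664904·exp(-8.68056) = 0.000112938
0.0330752 / 0.00940143 ≈ 3.518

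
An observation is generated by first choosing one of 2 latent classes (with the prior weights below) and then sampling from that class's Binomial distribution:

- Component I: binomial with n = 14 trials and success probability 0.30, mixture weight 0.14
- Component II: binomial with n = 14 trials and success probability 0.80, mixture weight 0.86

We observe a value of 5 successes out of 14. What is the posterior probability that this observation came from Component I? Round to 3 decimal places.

0.990

Apply Bayes' rule: the posterior for each component is proportional to its prior times its likelihood at x.
Component likelihoods at x = 5 successes out of 14:
  p_I = C(14,5)·0.30^5·0.70^9 = 2002·0.00243·0.0403536 = 0.196315
  p_II = C(14,5)·0.80^5·0.20^9 = 2002·0.32768·5.12e-07 = 0.00033588
Multiply by the mixture weights:
  P(Z=I)·p_I = 0.14 × 0.196315 = 0.0274841
  P(Z=II)·p_II = 0.86 × 0.00033588 = 0.000288857
Evidence: 0.0274841 + 0.000288857 = 0.0277729
P(Component I | the observation) = 0.0274841 / 0.0277729 ≈ 0.990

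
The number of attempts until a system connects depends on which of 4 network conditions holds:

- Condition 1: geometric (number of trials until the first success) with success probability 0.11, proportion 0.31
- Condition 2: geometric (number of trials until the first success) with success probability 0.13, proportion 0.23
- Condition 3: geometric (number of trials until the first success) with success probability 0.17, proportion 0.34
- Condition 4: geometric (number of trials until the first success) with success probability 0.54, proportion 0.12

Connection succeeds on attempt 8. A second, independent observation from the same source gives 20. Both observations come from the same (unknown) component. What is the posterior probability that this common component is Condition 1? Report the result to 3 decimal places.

The responsibility of component k is π_k f_k(x) divided by Σ_j π_j f_j(x).
Since both observations come from the same component, the likelihood for component k is f_k(x₁)·f_k(x₂).
  L_1 = [0.0486545] × [0.0120172] = 0.00058469
  L_2 = [0.0490431] × [0.00922166] = 0.000452259
  L_3 = [0.0461313] × [0.00493097] = 0.000227472
  L_4 = [0.00235342] × [2.11248e-07] = 4.97154e-10
Unnormalised posteriors:
  π_1·L_1 = 0.31 × 0.00058469 = 0.000181254
  π_2·L_2 = 0.23 × 0.000452259 = 0.00010402
  π_3·L_3 = 0.34 × 0.000227472 = 7.73405e-05
  π_4·L_4 = 0.12 × 4.97154e-10 = 5.96585e-11
Marginal: 0.000181254 + 0.00010402 + 7.73405e-05 + 5.96585e-11 = 0.000362614
So the posterior for Condition 1 is 0.000181254 / 0.000362614 ≈ 0.500.

0.500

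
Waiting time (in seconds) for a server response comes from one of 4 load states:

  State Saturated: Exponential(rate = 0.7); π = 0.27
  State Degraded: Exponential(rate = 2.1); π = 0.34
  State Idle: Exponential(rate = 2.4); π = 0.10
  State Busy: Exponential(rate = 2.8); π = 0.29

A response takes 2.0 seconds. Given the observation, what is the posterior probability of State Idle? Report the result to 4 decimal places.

The responsibility of component k is P(Z=k) f_k(x) divided by Σ_j P(Z=j) f_j(x).
Exponential densities:
  f_Saturated = 0.7·e^(−0.7·2.0) = 0.7·e^(−1.4000) = 0.172618
  f_Degraded = 2.1·e^(−2.1·2.0) = 2.1·e^(−4.2000) = 0.0314907
  f_Idle = 2.4·e^(−2.4·2.0) = 2.4·e^(−4.8000) = 0.0197514
  f_Busy = 2.8·e^(−2.8·2.0) = 2.8·e^(−5.6000) = 0.010354
Unnormalised posteriors:
  P(Z=Saturated)·f_Saturated = 0.27 × 0.172618 = 0.0466068
  P(Z=Degraded)·f_Degraded = 0.34 × 0.0314907 = 0.0107068
  P(Z=Idle)·f_Idle = 0.10 × 0.0197514 = 0.00197514
  P(Z=Busy)·f_Busy = 0.29 × 0.010354 = 0.00300267
Sum: 0.0466068 + 0.0107068 + 0.00197514 + 0.00300267 = 0.0622915
P(State Idle | data) ≈ 0.0317

0.0317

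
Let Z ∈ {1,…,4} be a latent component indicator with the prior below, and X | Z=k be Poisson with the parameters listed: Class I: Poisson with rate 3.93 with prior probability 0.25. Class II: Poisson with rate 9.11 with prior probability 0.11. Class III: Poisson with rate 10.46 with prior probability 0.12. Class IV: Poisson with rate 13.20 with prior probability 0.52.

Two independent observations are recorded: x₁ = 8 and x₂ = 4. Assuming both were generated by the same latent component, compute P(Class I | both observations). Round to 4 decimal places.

0.6655

Posterior ∝ prior × likelihood, so P(k | x) ∝ w_k f_k(x); normalise over all components.
Since both observations come from the same component, the likelihood for component k is f_k(x₁)·f_k(x₂).
  L_I = [0.0277231] × [0.195246] = 0.00541283
  L_II = [0.130078] × [0.0317278] = 0.00412708
  L_III = [0.101862] × [0.0142954] = 0.00145616
  L_IV = [0.0423042] × [0.00234098] = 9.90333e-05
Multiply by the mixture weights:
  w_I·L_I = 0.25 × 0.00541283 = 0.00135321
  w_II·L_II = 0.11 × 0.00412708 = 0.000453979
  w_III·L_III = 0.12 × 0.00145616 = 0.000174739
  w_IV·L_IV = 0.52 × 9.90333e-05 = 5.14973e-05
Evidence: 0.00135321 + 0.000453979 + 0.000174739 + 5.14973e-05 = 0.00203342
So the posterior for Class I is 0.00135321 / 0.00203342 ≈ 0.6655.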